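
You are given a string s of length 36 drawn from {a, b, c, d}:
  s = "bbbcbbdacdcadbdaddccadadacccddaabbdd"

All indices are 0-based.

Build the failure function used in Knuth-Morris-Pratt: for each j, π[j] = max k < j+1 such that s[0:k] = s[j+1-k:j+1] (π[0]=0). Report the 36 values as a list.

π[0] = 0
j=1 s[j]='b': π[1]=1 (border 'b')
j=2 s[j]='b': π[2]=2 (border 'bb')
j=3 s[j]='c': k: 2→1→0; π[3]=0 (border '')
j=4 s[j]='b': π[4]=1 (border 'b')
j=5 s[j]='b': π[5]=2 (border 'bb')
j=6 s[j]='d': k: 2→1→0; π[6]=0 (border '')
j=7 s[j]='a': π[7]=0 (border '')
j=8 s[j]='c': π[8]=0 (border '')
j=9 s[j]='d': π[9]=0 (border '')
j=10 s[j]='c': π[10]=0 (border '')
j=11 s[j]='a': π[11]=0 (border '')
j=12 s[j]='d': π[12]=0 (border '')
j=13 s[j]='b': π[13]=1 (border 'b')
j=14 s[j]='d': k: 1→0; π[14]=0 (border '')
j=15 s[j]='a': π[15]=0 (border '')
j=16 s[j]='d': π[16]=0 (border '')
j=17 s[j]='d': π[17]=0 (border '')
j=18 s[j]='c': π[18]=0 (border '')
j=19 s[j]='c': π[19]=0 (border '')
j=20 s[j]='a': π[20]=0 (border '')
j=21 s[j]='d': π[21]=0 (border '')
j=22 s[j]='a': π[22]=0 (border '')
j=23 s[j]='d': π[23]=0 (border '')
j=24 s[j]='a': π[24]=0 (border '')
j=25 s[j]='c': π[25]=0 (border '')
j=26 s[j]='c': π[26]=0 (border '')
j=27 s[j]='c': π[27]=0 (border '')
j=28 s[j]='d': π[28]=0 (border '')
j=29 s[j]='d': π[29]=0 (border '')
j=30 s[j]='a': π[30]=0 (border '')
j=31 s[j]='a': π[31]=0 (border '')
j=32 s[j]='b': π[32]=1 (border 'b')
j=33 s[j]='b': π[33]=2 (border 'bb')
j=34 s[j]='d': k: 2→1→0; π[34]=0 (border '')
j=35 s[j]='d': π[35]=0 (border '')

[0, 1, 2, 0, 1, 2, 0, 0, 0, 0, 0, 0, 0, 1, 0, 0, 0, 0, 0, 0, 0, 0, 0, 0, 0, 0, 0, 0, 0, 0, 0, 0, 1, 2, 0, 0]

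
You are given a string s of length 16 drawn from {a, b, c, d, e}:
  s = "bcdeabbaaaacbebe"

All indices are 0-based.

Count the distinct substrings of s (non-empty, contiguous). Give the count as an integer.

121

sorted suffixes:
  #0 SA[0]=7  'aaaacbebe'
  #1 SA[1]=8  'aaacbebe'
  #2 SA[2]=9  'aacbebe'
  #3 SA[3]=4  'abbaaaacbebe'
  #4 SA[4]=10  'acbebe'
  #5 SA[5]=6  'baaaacbebe'
  #6 SA[6]=5  'bbaaaacbebe'
  #7 SA[7]=0  'bcdeabbaaaacbebe'
  #8 SA[8]=14  'be'
  #9 SA[9]=12  'bebe'
  #10 SA[10]=11  'cbebe'
  #11 SA[11]=1  'cdeabbaaaacbebe'
  #12 SA[12]=2  'deabbaaaacbebe'
  #13 SA[13]=15  'e'
  #14 SA[14]=3  'eabbaaaacbebe'
  #15 SA[15]=13  'ebe'

SA = [7, 8, 9, 4, 10, 6, 5, 0, 14, 12, 11, 1, 2, 15, 3, 13]
rank  pair      lcp
   1  s[7:],s[8:]  3  'aaa'
   2  s[8:],s[9:]  2  'aa'
   3  s[9:],s[4:]  1  'a'
   4  s[4:],s[10:]  1  'a'
   5  s[10:],s[6:]  0  ''
   6  s[6:],s[5:]  1  'b'
   7  s[5:],s[0:]  1  'b'
   8  s[0:],s[14:]  1  'b'
   9  s[14:],s[12:]  2  'be'
  10  s[12:],s[11:]  0  ''
  11  s[11:],s[1:]  1  'c'
  12  s[1:],s[2:]  0  ''
  13  s[2:],s[15:]  0  ''
  14  s[15:],s[3:]  1  'e'
  15  s[3:],s[13:]  1  'e'

n(n+1)/2 = 16·17/2 = 136
Σ LCP = 0 + 3 + 2 + 1 + 1 + 0 + 1 + 1 + 1 + 2 + 0 + 1 + 0 + 0 + 1 + 1 = 15
distinct = 136 − 15 = 121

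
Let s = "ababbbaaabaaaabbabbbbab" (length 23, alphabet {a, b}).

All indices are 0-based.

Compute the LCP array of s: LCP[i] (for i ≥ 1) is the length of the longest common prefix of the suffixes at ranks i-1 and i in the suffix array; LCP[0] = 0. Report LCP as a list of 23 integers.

rank | idx | suffix
   0 |  10 | aaaabbabbbbab
   1 |   6 | aaabaaaabbabbbbab
   2 |  11 | aaabbabbbbab
   3 |   7 | aabaaaabbabbbbab
   4 |  12 | aabbabbbbab
   5 |  21 | ab
   6 |   8 | abaaaabbabbbbab
   7 |   0 | ababbbaaabaaaabbabbbbab
   8 |  13 | abbabbbbab
   9 |   2 | abbbaaabaaaabbabbbbab
  10 |  16 | abbbbab
  11 |  22 | b
  12 |   9 | baaaabbabbbbab
  13 |   5 | baaabaaaabbabbbbab
  14 |  20 | bab
  15 |   1 | babbbaaabaaaabbabbbbab
  16 |  15 | babbbbab
  17 |   4 | bbaaabaaaabbabbbbab
  18 |  19 | bbab
  19 |  14 | bbabbbbab
  20 |   3 | bbbaaabaaaabbabbbbab
  21 |  18 | bbbab
  22 |  17 | bbbbab

SA = [10, 6, 11, 7, 12, 21, 8, 0, 13, 2, 16, 22, 9, 5, 20, 1, 15, 4, 19, 14, 3, 18, 17]
[i] adj suffixes → lcp
  [1] 10/6 → 3 ('aaa')
  [2] 6/11 → 4 ('aaab')
  [3] 11/7 → 2 ('aa')
  [4] 7/12 → 3 ('aab')
  [5] 12/21 → 1 ('a')
  [6] 21/8 → 2 ('ab')
  [7] 8/0 → 3 ('aba')
  [8] 0/13 → 2 ('ab')
  [9] 13/2 → 3 ('abb')
  [10] 2/16 → 4 ('abbb')
  [11] 16/22 → 0 ('')
  [12] 22/9 → 1 ('b')
  [13] 9/5 → 4 ('baaa')
  [14] 5/20 → 2 ('ba')
  [15] 20/1 → 3 ('bab')
  [16] 1/15 → 5 ('babbb')
  [17] 15/4 → 1 ('b')
  [18] 4/19 → 3 ('bba')
  [19] 19/14 → 4 ('bbab')
  [20] 14/3 → 2 ('bb')
  [21] 3/18 → 4 ('bbba')
  [22] 18/17 → 3 ('bbb')

[0, 3, 4, 2, 3, 1, 2, 3, 2, 3, 4, 0, 1, 4, 2, 3, 5, 1, 3, 4, 2, 4, 3]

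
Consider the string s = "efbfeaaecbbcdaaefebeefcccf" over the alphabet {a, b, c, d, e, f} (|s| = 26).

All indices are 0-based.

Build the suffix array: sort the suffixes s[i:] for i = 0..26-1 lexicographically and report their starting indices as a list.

[5, 13, 6, 14, 9, 10, 18, 2, 8, 22, 23, 11, 24, 12, 4, 17, 7, 19, 0, 20, 15, 25, 1, 21, 3, 16]

rank | idx | suffix
   0 |   5 | aaecbbcdaaefebeefcccf
   1 |  13 | aaefebeefcccf
   2 |   6 | aecbbcdaaefebeefcccf
   3 |  14 | aefebeefcccf
   4 |   9 | bbcdaaefebeefcccf
   5 |  10 | bcdaaefebeefcccf
   6 |  18 | beefcccf
   7 |   2 | bfeaaecbbcdaaefebeefcccf
   8 |   8 | cbbcdaaefebeefcccf
   9 |  22 | cccf
  10 |  23 | ccf
  11 |  11 | cdaaefebeefcccf
  12 |  24 | cf
  13 |  12 | daaefebeefcccf
  14 |   4 | eaaecbbcdaaefebeefcccf
  15 |  17 | ebeefcccf
  16 |   7 | ecbbcdaaefebeefcccf
  17 |  19 | eefcccf
  18 |   0 | efbfeaaecbbcdaaefebeefcccf
  19 |  20 | efcccf
  20 |  15 | efebeefcccf
  21 |  25 | f
  22 |   1 | fbfeaaecbbcdaaefebeefcccf
  23 |  21 | fcccf
  24 |   3 | feaaecbbcdaaefebeefcccf
  25 |  16 | febeefcccf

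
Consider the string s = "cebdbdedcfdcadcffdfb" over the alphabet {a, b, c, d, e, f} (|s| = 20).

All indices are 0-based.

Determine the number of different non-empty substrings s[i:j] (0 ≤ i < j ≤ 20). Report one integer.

190

rank→(start, suffix):
  0 → (12, 'adcffdfb')
  1 → (19, 'b')
  2 → (2, 'bdbdedcfdcadcffdfb')
  3 → (4, 'bdedcfdcadcffdfb')
  4 → (11, 'cadcffdfb')
  5 → (0, 'cebdbdedcfdcadcffdfb')
  6 → (8, 'cfdcadcffdfb')
  7 → (14, 'cffdfb')
  8 → (3, 'dbdedcfdcadcffdfb')
  9 → (10, 'dcadcffdfb')
  10 → (7, 'dcfdcadcffdfb')
  11 → (13, 'dcffdfb')
  12 → (5, 'dedcfdcadcffdfb')
  13 → (17, 'dfb')
  14 → (1, 'ebdbdedcfdcadcffdfb')
  15 → (6, 'edcfdcadcffdfb')
  16 → (18, 'fb')
  17 → (9, 'fdcadcffdfb')
  18 → (16, 'fdfb')
  19 → (15, 'ffdfb')

SA = [12, 19, 2, 4, 11, 0, 8, 14, 3, 10, 7, 13, 5, 17, 1, 6, 18, 9, 16, 15]
rank  pair      lcp
   1  s[12:],s[19:]  0  ''
   2  s[19:],s[2:]  1  'b'
   3  s[2:],s[4:]  2  'bd'
   4  s[4:],s[11:]  0  ''
   5  s[11:],s[0:]  1  'c'
   6  s[0:],s[8:]  1  'c'
   7  s[8:],s[14:]  2  'cf'
   8  s[14:],s[3:]  0  ''
   9  s[3:],s[10:]  1  'd'
  10  s[10:],s[7:]  2  'dc'
  11  s[7:],s[13:]  3  'dcf'
  12  s[13:],s[5:]  1  'd'
  13  s[5:],s[17:]  1  'd'
  14  s[17:],s[1:]  0  ''
  15  s[1:],s[6:]  1  'e'
  16  s[6:],s[18:]  0  ''
  17  s[18:],s[9:]  1  'f'
  18  s[9:],s[16:]  2  'fd'
  19  s[16:],s[15:]  1  'f'

n(n+1)/2 = 20·21/2 = 210
Σ LCP = 0 + 0 + 1 + 2 + 0 + 1 + 1 + 2 + 0 + 1 + 2 + 3 + 1 + 1 + 0 + 1 + 0 + 1 + 2 + 1 = 20
distinct = 210 − 20 = 190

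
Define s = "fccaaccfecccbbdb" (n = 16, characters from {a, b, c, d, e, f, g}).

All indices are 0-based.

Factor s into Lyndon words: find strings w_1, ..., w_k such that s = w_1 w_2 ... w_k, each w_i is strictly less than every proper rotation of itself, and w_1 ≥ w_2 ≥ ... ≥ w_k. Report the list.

["f", "c", "c", "aaccfecccbbdb"]

emit factor 1: 'f' (i=0, period=1)
emit factor 2: 'c' (i=1, period=1)
emit factor 3: 'c' (i=2, period=1)
emit factor 4: 'aaccfecccbbdb' (i=3, period=13)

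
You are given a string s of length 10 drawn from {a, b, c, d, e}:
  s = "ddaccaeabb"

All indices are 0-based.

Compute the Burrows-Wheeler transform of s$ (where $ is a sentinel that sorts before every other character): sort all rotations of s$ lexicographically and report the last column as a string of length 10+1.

bedcbacad$a

rank  rotation     last
    0  $ddaccaeabb  b
    1  abb$ddaccae  e
    2  accaeabb$dd  d
    3  aeabb$ddacc  c
    4  b$ddaccaeab  b
    5  bb$ddaccaea  a
    6  caeabb$ddac  c
    7  ccaeabb$dda  a
    8  daccaeabb$d  d
    9  ddaccaeabb$  $
   10  eabb$ddacca  a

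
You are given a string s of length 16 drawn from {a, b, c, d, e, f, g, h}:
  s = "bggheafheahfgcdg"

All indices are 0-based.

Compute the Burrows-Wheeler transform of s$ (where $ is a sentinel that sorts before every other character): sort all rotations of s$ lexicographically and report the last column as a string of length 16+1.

rank  rotation           last
    0  $bggheafheahfgcdg  g
    1  afheahfgcdg$bgghe  e
    2  ahfgcdg$bggheafhe  e
    3  bggheafheahfgcdg$  $
    4  cdg$bggheafheahfg  g
    5  dg$bggheafheahfgc  c
    6  eafheahfgcdg$bggh  h
    7  eahfgcdg$bggheafh  h
    8  fgcdg$bggheafheah  h
    9  fheahfgcdg$bgghea  a
   10  g$bggheafheahfgcd  d
   11  gcdg$bggheafheahf  f
   12  ggheafheahfgcdg$b  b
   13  gheafheahfgcdg$bg  g
   14  heafheahfgcdg$bgg  g
   15  heahfgcdg$bggheaf  f
   16  hfgcdg$bggheafhea  a

gee$gchhhadfbggfa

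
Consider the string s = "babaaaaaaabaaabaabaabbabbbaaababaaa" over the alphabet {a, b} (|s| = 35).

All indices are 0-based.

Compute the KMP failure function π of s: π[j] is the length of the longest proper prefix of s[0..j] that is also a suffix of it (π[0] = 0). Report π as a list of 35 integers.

[0, 0, 1, 2, 0, 0, 0, 0, 0, 0, 1, 2, 0, 0, 1, 2, 0, 1, 2, 0, 1, 1, 2, 3, 1, 1, 2, 0, 0, 1, 2, 3, 4, 5, 6]

π[0] = 0
j=1 s[j]='a': π[1]=0 (border '')
j=2 s[j]='b': π[2]=1 (border 'b')
j=3 s[j]='a': π[3]=2 (border 'ba')
j=4 s[j]='a': k: 2→0; π[4]=0 (border '')
j=5 s[j]='a': π[5]=0 (border '')
j=6 s[j]='a': π[6]=0 (border '')
j=7 s[j]='a': π[7]=0 (border '')
j=8 s[j]='a': π[8]=0 (border '')
j=9 s[j]='a': π[9]=0 (border '')
j=10 s[j]='b': π[10]=1 (border 'b')
j=11 s[j]='a': π[11]=2 (border 'ba')
j=12 s[j]='a': k: 2→0; π[12]=0 (border '')
j=13 s[j]='a': π[13]=0 (border '')
j=14 s[j]='b': π[14]=1 (border 'b')
j=15 s[j]='a': π[15]=2 (border 'ba')
j=16 s[j]='a': k: 2→0; π[16]=0 (border '')
j=17 s[j]='b': π[17]=1 (border 'b')
j=18 s[j]='a': π[18]=2 (border 'ba')
j=19 s[j]='a': k: 2→0; π[19]=0 (border '')
j=20 s[j]='b': π[20]=1 (border 'b')
j=21 s[j]='b': k: 1→0; π[21]=1 (border 'b')
j=22 s[j]='a': π[22]=2 (border 'ba')
j=23 s[j]='b': π[23]=3 (border 'bab')
j=24 s[j]='b': k: 3→1→0; π[24]=1 (border 'b')
j=25 s[j]='b': k: 1→0; π[25]=1 (border 'b')
j=26 s[j]='a': π[26]=2 (border 'ba')
j=27 s[j]='a': k: 2→0; π[27]=0 (border '')
j=28 s[j]='a': π[28]=0 (border '')
j=29 s[j]='b': π[29]=1 (border 'b')
j=30 s[j]='a': π[30]=2 (border 'ba')
j=31 s[j]='b': π[31]=3 (border 'bab')
j=32 s[j]='a': π[32]=4 (border 'baba')
j=33 s[j]='a': π[33]=5 (border 'babaa')
j=34 s[j]='a': π[34]=6 (border 'babaaa')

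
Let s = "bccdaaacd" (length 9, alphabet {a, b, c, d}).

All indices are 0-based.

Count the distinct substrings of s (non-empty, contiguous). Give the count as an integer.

38

rank→(start, suffix):
  0 → (4, 'aaacd')
  1 → (5, 'aacd')
  2 → (6, 'acd')
  3 → (0, 'bccdaaacd')
  4 → (1, 'ccdaaacd')
  5 → (7, 'cd')
  6 → (2, 'cdaaacd')
  7 → (8, 'd')
  8 → (3, 'daaacd')

SA = [4, 5, 6, 0, 1, 7, 2, 8, 3]
rank  pair      lcp
   1  s[4:],s[5:]  2  'aa'
   2  s[5:],s[6:]  1  'a'
   3  s[6:],s[0:]  0  ''
   4  s[0:],s[1:]  0  ''
   5  s[1:],s[7:]  1  'c'
   6  s[7:],s[2:]  2  'cd'
   7  s[2:],s[8:]  0  ''
   8  s[8:],s[3:]  1  'd'

n(n+1)/2 = 9·10/2 = 45
Σ LCP = 0 + 2 + 1 + 0 + 0 + 1 + 2 + 0 + 1 = 7
distinct = 45 − 7 = 38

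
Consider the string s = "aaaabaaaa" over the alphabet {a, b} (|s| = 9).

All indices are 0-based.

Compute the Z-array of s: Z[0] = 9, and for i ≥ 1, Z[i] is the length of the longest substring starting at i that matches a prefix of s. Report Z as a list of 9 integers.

Z[0]=9
i=1: i≥r, start 0; Z[1]=3 scan→box=[1,4)
i=2: min(r-i=2, Z[1]=3)=2; Z[2]=2
i=3: min(r-i=1, Z[2]=2)=1; Z[3]=1
i=4: i≥r, start 0; Z[4]=0
i=5: i≥r, start 0; Z[5]=4 scan→box=[5,9)
i=6: min(r-i=3, Z[1]=3)=3; Z[6]=3
i=7: min(r-i=2, Z[2]=2)=2; Z[7]=2
i=8: min(r-i=1, Z[3]=1)=1; Z[8]=1

[9, 3, 2, 1, 0, 4, 3, 2, 1]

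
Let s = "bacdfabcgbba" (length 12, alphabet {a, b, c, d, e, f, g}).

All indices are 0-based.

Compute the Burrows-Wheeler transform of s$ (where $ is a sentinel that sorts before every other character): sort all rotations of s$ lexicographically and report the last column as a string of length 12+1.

rank  rotation       last
    0  $bacdfabcgbba  a
    1  a$bacdfabcgbb  b
    2  abcgbba$bacdf  f
    3  acdfabcgbba$b  b
    4  ba$bacdfabcgb  b
    5  bacdfabcgbba$  $
    6  bba$bacdfabcg  g
    7  bcgbba$bacdfa  a
    8  cdfabcgbba$ba  a
    9  cgbba$bacdfab  b
   10  dfabcgbba$bac  c
   11  fabcgbba$bacd  d
   12  gbba$bacdfabc  c

abfbb$gaabcdc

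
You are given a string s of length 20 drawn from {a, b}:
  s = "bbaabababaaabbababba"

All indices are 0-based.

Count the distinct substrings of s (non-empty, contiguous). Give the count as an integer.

159

rank→(start, suffix):
  0 → (19, 'a')
  1 → (9, 'aaabbababba')
  2 → (2, 'aabababaaabbababba')
  3 → (10, 'aabbababba')
  4 → (7, 'abaaabbababba')
  5 → (5, 'ababaaabbababba')
  6 → (3, 'abababaaabbababba')
  7 → (14, 'ababba')
  8 → (16, 'abba')
  9 → (11, 'abbababba')
  10 → (18, 'ba')
  11 → (8, 'baaabbababba')
  12 → (1, 'baabababaaabbababba')
  13 → (6, 'babaaabbababba')
  14 → (4, 'bababaaabbababba')
  15 → (13, 'bababba')
  16 → (15, 'babba')
  17 → (17, 'bba')
  18 → (0, 'bbaabababaaabbababba')
  19 → (12, 'bbababba')

SA = [19, 9, 2, 10, 7, 5, 3, 14, 16, 11, 18, 8, 1, 6, 4, 13, 15, 17, 0, 12]
i: (SA[i-1],SA[i]) lcp shared
  1: (19,9) 1 'a'
  2: (9,2) 2 'aa'
  3: (2,10) 3 'aab'
  4: (10,7) 1 'a'
  5: (7,5) 3 'aba'
  6: (5,3) 5 'ababa'
  7: (3,14) 4 'abab'
  8: (14,16) 2 'ab'
  9: (16,11) 4 'abba'
  10: (11,18) 0 ''
  11: (18,8) 2 'ba'
  12: (8,1) 3 'baa'
  13: (1,6) 2 'ba'
  14: (6,4) 4 'baba'
  15: (4,13) 5 'babab'
  16: (13,15) 3 'bab'
  17: (15,17) 1 'b'
  18: (17,0) 3 'bba'
  19: (0,12) 3 'bba'

n(n+1)/2 = 20·21/2 = 210
Σ LCP = 0 + 1 + 2 + 3 + 1 + 3 + 5 + 4 + 2 + 4 + 0 + 2 + 3 + 2 + 4 + 5 + 3 + 1 + 3 + 3 = 51
distinct = 210 − 51 = 159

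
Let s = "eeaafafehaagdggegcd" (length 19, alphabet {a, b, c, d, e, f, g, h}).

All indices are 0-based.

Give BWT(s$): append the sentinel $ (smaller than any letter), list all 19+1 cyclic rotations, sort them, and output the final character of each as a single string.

dehafagcge$gfaaeagde

rank  rotation              last
    0  $eeaafafehaagdggegcd  d
    1  aafafehaagdggegcd$ee  e
    2  aagdggegcd$eeaafafeh  h
    3  afafehaagdggegcd$eea  a
    4  afehaagdggegcd$eeaaf  f
    5  agdggegcd$eeaafafeha  a
    6  cd$eeaafafehaagdggeg  g
    7  d$eeaafafehaagdggegc  c
    8  dggegcd$eeaafafehaag  g
    9  eaafafehaagdggegcd$e  e
   10  eeaafafehaagdggegcd$  $
   11  egcd$eeaafafehaagdgg  g
   12  ehaagdggegcd$eeaafaf  f
   13  fafehaagdggegcd$eeaa  a
   14  fehaagdggegcd$eeaafa  a
   15  gcd$eeaafafehaagdgge  e
   16  gdggegcd$eeaafafehaa  a
   17  gegcd$eeaafafehaagdg  g
   18  ggegcd$eeaafafehaagd  d
   19  haagdggegcd$eeaafafe  e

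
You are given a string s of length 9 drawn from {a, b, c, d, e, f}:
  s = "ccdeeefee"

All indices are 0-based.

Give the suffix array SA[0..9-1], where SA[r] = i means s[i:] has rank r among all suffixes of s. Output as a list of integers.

sorted suffixes:
  #0 SA[0]=0  'ccdeeefee'
  #1 SA[1]=1  'cdeeefee'
  #2 SA[2]=2  'deeefee'
  #3 SA[3]=8  'e'
  #4 SA[4]=7  'ee'
  #5 SA[5]=3  'eeefee'
  #6 SA[6]=4  'eefee'
  #7 SA[7]=5  'efee'
  #8 SA[8]=6  'fee'

[0, 1, 2, 8, 7, 3, 4, 5, 6]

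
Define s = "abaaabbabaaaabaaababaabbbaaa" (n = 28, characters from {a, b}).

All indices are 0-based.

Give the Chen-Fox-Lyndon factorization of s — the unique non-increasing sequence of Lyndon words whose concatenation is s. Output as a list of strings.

["ab", "aaabbab", "aaaabaaababaabbb", "a", "a", "a"]

emit factor 1: 'ab' (i=0, period=2)
emit factor 2: 'aaabbab' (i=2, period=7)
emit factor 3: 'aaaabaaababaabbb' (i=9, period=16)
emit factor 4: 'a' (i=25, period=1)
emit factor 5: 'a' (i=26, period=1)
emit factor 6: 'a' (i=27, period=1)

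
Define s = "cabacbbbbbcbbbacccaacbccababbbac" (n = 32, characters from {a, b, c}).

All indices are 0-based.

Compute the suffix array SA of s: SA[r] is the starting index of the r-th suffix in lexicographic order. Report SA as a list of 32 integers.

sorted suffixes:
  #0 SA[0]=18  'aacbccababbbac'
  #1 SA[1]=24  'ababbbac'
  #2 SA[2]=1  'abacbbbbbcbbbacccaacbccababbbac'
  #3 SA[3]=26  'abbbac'
  #4 SA[4]=30  'ac'
  #5 SA[5]=3  'acbbbbbcbbbacccaacbccababbbac'
  #6 SA[6]=19  'acbccababbbac'
  #7 SA[7]=14  'acccaacbccababbbac'
  #8 SA[8]=25  'babbbac'
  #9 SA[9]=29  'bac'
  #10 SA[10]=2  'bacbbbbbcbbbacccaacbccababbbac'
  #11 SA[11]=13  'bacccaacbccababbbac'
  #12 SA[12]=28  'bbac'
  #13 SA[13]=12  'bbacccaacbccababbbac'
  #14 SA[14]=27  'bbbac'
  #15 SA[15]=11  'bbbacccaacbccababbbac'
  #16 SA[16]=5  'bbbbbcbbbacccaacbccababbbac'
  #17 SA[17]=6  'bbbbcbbbacccaacbccababbbac'
  #18 SA[18]=7  'bbbcbbbacccaacbccababbbac'
  #19 SA[19]=8  'bbcbbbacccaacbccababbbac'
  #20 SA[20]=9  'bcbbbacccaacbccababbbac'
  #21 SA[21]=21  'bccababbbac'
  #22 SA[22]=31  'c'
  #23 SA[23]=17  'caacbccababbbac'
  #24 SA[24]=23  'cababbbac'
  #25 SA[25]=0  'cabacbbbbbcbbbacccaacbccababbbac'
  #26 SA[26]=10  'cbbbacccaacbccababbbac'
  #27 SA[27]=4  'cbbbbbcbbbacccaacbccababbbac'
  #28 SA[28]=20  'cbccababbbac'
  #29 SA[29]=16  'ccaacbccababbbac'
  #30 SA[30]=22  'ccababbbac'
  #31 SA[31]=15  'cccaacbccababbbac'

[18, 24, 1, 26, 30, 3, 19, 14, 25, 29, 2, 13, 28, 12, 27, 11, 5, 6, 7, 8, 9, 21, 31, 17, 23, 0, 10, 4, 20, 16, 22, 15]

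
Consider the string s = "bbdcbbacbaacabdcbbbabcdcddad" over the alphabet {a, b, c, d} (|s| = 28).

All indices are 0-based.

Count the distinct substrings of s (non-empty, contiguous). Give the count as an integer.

rank→(start, suffix):
  0 → (9, 'aacabdcbbbabcdcddad')
  1 → (19, 'abcdcddad')
  2 → (12, 'abdcbbbabcdcddad')
  3 → (10, 'acabdcbbbabcdcddad')
  4 → (6, 'acbaacabdcbbbabcdcddad')
  5 → (26, 'ad')
  6 → (8, 'baacabdcbbbabcdcddad')
  7 → (18, 'babcdcddad')
  8 → (5, 'bacbaacabdcbbbabcdcddad')
  9 → (17, 'bbabcdcddad')
  10 → (4, 'bbacbaacabdcbbbabcdcddad')
  11 → (16, 'bbbabcdcddad')
  12 → (0, 'bbdcbbacbaacabdcbbbabcdcddad')
  13 → (20, 'bcdcddad')
  14 → (1, 'bdcbbacbaacabdcbbbabcdcddad')
  15 → (13, 'bdcbbbabcdcddad')
  16 → (11, 'cabdcbbbabcdcddad')
  17 → (7, 'cbaacabdcbbbabcdcddad')
  18 → (3, 'cbbacbaacabdcbbbabcdcddad')
  19 → (15, 'cbbbabcdcddad')
  20 → (21, 'cdcddad')
  21 → (23, 'cddad')
  22 → (27, 'd')
  23 → (25, 'dad')
  24 → (2, 'dcbbacbaacabdcbbbabcdcddad')
  25 → (14, 'dcbbbabcdcddad')
  26 → (22, 'dcddad')
  27 → (24, 'ddad')

SA = [9, 19, 12, 10, 6, 26, 8, 18, 5, 17, 4, 16, 0, 20, 1, 13, 11, 7, 3, 15, 21, 23, 27, 25, 2, 14, 22, 24]
[i] adj suffixes → lcp
  [1] 9/19 → 1 ('a')
  [2] 19/12 → 2 ('ab')
  [3] 12/10 → 1 ('a')
  [4] 10/6 → 2 ('ac')
  [5] 6/26 → 1 ('a')
  [6] 26/8 → 0 ('')
  [7] 8/18 → 2 ('ba')
  [8] 18/5 → 2 ('ba')
  [9] 5/17 → 1 ('b')
  [10] 17/4 → 3 ('bba')
  [11] 4/16 → 2 ('bb')
  [12] 16/0 → 2 ('bb')
  [13] 0/20 → 1 ('b')
  [14] 20/1 → 1 ('b')
  [15] 1/13 → 5 ('bdcbb')
  [16] 13/11 → 0 ('')
  [17] 11/7 → 1 ('c')
  [18] 7/3 → 2 ('cb')
  [19] 3/15 → 3 ('cbb')
  [20] 15/21 → 1 ('c')
  [21] 21/23 → 2 ('cd')
  [22] 23/27 → 0 ('')
  [23] 27/25 → 1 ('d')
  [24] 25/2 → 1 ('d')
  [25] 2/14 → 4 ('dcbb')
  [26] 14/22 → 2 ('dc')
  [27] 22/24 → 1 ('d')

n(n+1)/2 = 28·29/2 = 406
Σ LCP = 0 + 1 + 2 + 1 + 2 + 1 + 0 + 2 + 2 + 1 + 3 + 2 + 2 + 1 + 1 + 5 + 0 + 1 + 2 + 3 + 1 + 2 + 0 + 1 + 1 + 4 + 2 + 1 = 44
distinct = 406 − 44 = 362

362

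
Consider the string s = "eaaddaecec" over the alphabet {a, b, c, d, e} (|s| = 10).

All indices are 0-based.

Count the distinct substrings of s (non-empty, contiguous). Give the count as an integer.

sorted suffixes:
  #0 SA[0]=1  'aaddaecec'
  #1 SA[1]=2  'addaecec'
  #2 SA[2]=5  'aecec'
  #3 SA[3]=9  'c'
  #4 SA[4]=7  'cec'
  #5 SA[5]=4  'daecec'
  #6 SA[6]=3  'ddaecec'
  #7 SA[7]=0  'eaaddaecec'
  #8 SA[8]=8  'ec'
  #9 SA[9]=6  'ecec'

SA = [1, 2, 5, 9, 7, 4, 3, 0, 8, 6]
[i] adj suffixes → lcp
  [1] 1/2 → 1 ('a')
  [2] 2/5 → 1 ('a')
  [3] 5/9 → 0 ('')
  [4] 9/7 → 1 ('c')
  [5] 7/4 → 0 ('')
  [6] 4/3 → 1 ('d')
  [7] 3/0 → 0 ('')
  [8] 0/8 → 1 ('e')
  [9] 8/6 → 2 ('ec')

n(n+1)/2 = 10·11/2 = 55
Σ LCP = 0 + 1 + 1 + 0 + 1 + 0 + 1 + 0 + 1 + 2 = 7
distinct = 55 − 7 = 48

48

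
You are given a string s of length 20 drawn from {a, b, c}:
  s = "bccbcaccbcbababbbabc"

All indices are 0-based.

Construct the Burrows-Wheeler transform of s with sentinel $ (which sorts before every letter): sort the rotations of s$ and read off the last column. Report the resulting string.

rank  rotation               last
    0  $bccbcaccbcbababbbabc  c
    1  ababbbabc$bccbcaccbcb  b
    2  abbbabc$bccbcaccbcbab  b
    3  abc$bccbcaccbcbababbb  b
    4  accbcbababbbabc$bccbc  c
    5  bababbbabc$bccbcaccbc  c
    6  babbbabc$bccbcaccbcba  a
    7  babc$bccbcaccbcbababb  b
    8  bbabc$bccbcaccbcbabab  b
    9  bbbabc$bccbcaccbcbaba  a
   10  bc$bccbcaccbcbababbba  a
   11  bcaccbcbababbbabc$bcc  c
   12  bcbababbbabc$bccbcacc  c
   13  bccbcaccbcbababbbabc$  $
   14  c$bccbcaccbcbababbbab  b
   15  caccbcbababbbabc$bccb  b
   16  cbababbbabc$bccbcaccb  b
   17  cbcaccbcbababbbabc$bc  c
   18  cbcbababbbabc$bccbcac  c
   19  ccbcaccbcbababbbabc$b  b
   20  ccbcbababbbabc$bccbca  a

cbbbccabbaacc$bbbccba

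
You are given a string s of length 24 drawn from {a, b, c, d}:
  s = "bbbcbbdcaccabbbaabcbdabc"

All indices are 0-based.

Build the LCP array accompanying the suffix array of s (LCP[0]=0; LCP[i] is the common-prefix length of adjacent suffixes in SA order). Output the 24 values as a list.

rank | idx | suffix
   0 |  15 | aabcbdabc
   1 |  11 | abbbaabcbdabc
   2 |  21 | abc
   3 |  16 | abcbdabc
   4 |   8 | accabbbaabcbdabc
   5 |  14 | baabcbdabc
   6 |  13 | bbaabcbdabc
   7 |  12 | bbbaabcbdabc
   8 |   0 | bbbcbbdcaccabbbaabcbdabc
   9 |   1 | bbcbbdcaccabbbaabcbdabc
  10 |   4 | bbdcaccabbbaabcbdabc
  11 |  22 | bc
  12 |   2 | bcbbdcaccabbbaabcbdabc
  13 |  17 | bcbdabc
  14 |  19 | bdabc
  15 |   5 | bdcaccabbbaabcbdabc
  16 |  23 | c
  17 |  10 | cabbbaabcbdabc
  18 |   7 | caccabbbaabcbdabc
  19 |   3 | cbbdcaccabbbaabcbdabc
  20 |  18 | cbdabc
  21 |   9 | ccabbbaabcbdabc
  22 |  20 | dabc
  23 |   6 | dcaccabbbaabcbdabc

SA = [15, 11, 21, 16, 8, 14, 13, 12, 0, 1, 4, 22, 2, 17, 19, 5, 23, 10, 7, 3, 18, 9, 20, 6]
[i] adj suffixes → lcp
  [1] 15/11 → 1 ('a')
  [2] 11/21 → 2 ('ab')
  [3] 21/16 → 3 ('abc')
  [4] 16/8 → 1 ('a')
  [5] 8/14 → 0 ('')
  [6] 14/13 → 1 ('b')
  [7] 13/12 → 2 ('bb')
  [8] 12/0 → 3 ('bbb')
  [9] 0/1 → 2 ('bb')
  [10] 1/4 → 2 ('bb')
  [11] 4/22 → 1 ('b')
  [12] 22/2 → 2 ('bc')
  [13] 2/17 → 3 ('bcb')
  [14] 17/19 → 1 ('b')
  [15] 19/5 → 2 ('bd')
  [16] 5/23 → 0 ('')
  [17] 23/10 → 1 ('c')
  [18] 10/7 → 2 ('ca')
  [19] 7/3 → 1 ('c')
  [20] 3/18 → 2 ('cb')
  [21] 18/9 → 1 ('c')
  [22] 9/20 → 0 ('')
  [23] 20/6 → 1 ('d')

[0, 1, 2, 3, 1, 0, 1, 2, 3, 2, 2, 1, 2, 3, 1, 2, 0, 1, 2, 1, 2, 1, 0, 1]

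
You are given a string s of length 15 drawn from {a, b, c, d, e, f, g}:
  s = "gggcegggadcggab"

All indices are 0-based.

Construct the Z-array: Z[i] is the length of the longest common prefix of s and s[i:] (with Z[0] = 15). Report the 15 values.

[15, 2, 1, 0, 0, 3, 2, 1, 0, 0, 0, 2, 1, 0, 0]

Z[0]=15
i=1: outside box; Z[1]=2 scan→box=[1,3)
i=2: min(r-i=1, Z[1]=2)=1; Z[2]=1
i=3: outside box; Z[3]=0
i=4: outside box; Z[4]=0
i=5: outside box; Z[5]=3 scan→box=[5,8)
i=6: min(r-i=2, Z[1]=2)=2; Z[6]=2
i=7: min(r-i=1, Z[2]=1)=1; Z[7]=1
i=8: outside box; Z[8]=0
i=9: outside box; Z[9]=0
i=10: outside box; Z[10]=0
i=11: outside box; Z[11]=2 scan→box=[11,13)
i=12: min(r-i=1, Z[1]=2)=1; Z[12]=1
i=13: outside box; Z[13]=0
i=14: outside box; Z[14]=0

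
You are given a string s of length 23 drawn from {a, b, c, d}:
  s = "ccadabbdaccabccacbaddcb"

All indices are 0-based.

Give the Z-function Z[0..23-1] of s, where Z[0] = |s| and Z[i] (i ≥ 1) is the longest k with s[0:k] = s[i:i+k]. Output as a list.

Z[0]=23
i=1: outside box; Z[1]=1 scan→box=[1,2)
i=2: outside box; Z[2]=0
i=3: outside box; Z[3]=0
i=4: outside box; Z[4]=0
i=5: outside box; Z[5]=0
i=6: outside box; Z[6]=0
i=7: outside box; Z[7]=0
i=8: outside box; Z[8]=0
i=9: outside box; Z[9]=3 scan→box=[9,12)
i=10: min(r-i=2, Z[1]=1)=1; Z[10]=1
i=11: min(r-i=1, Z[2]=0)=0; Z[11]=0
i=12: outside box; Z[12]=0
i=13: outside box; Z[13]=3 scan→box=[13,16)
i=14: min(r-i=2, Z[1]=1)=1; Z[14]=1
i=15: min(r-i=1, Z[2]=0)=0; Z[15]=0
i=16: outside box; Z[16]=1 scan→box=[16,17)
i=17: outside box; Z[17]=0
i=18: outside box; Z[18]=0
i=19: outside box; Z[19]=0
i=20: outside box; Z[20]=0
i=21: outside box; Z[21]=1 scan→box=[21,22)
i=22: outside box; Z[22]=0

[23, 1, 0, 0, 0, 0, 0, 0, 0, 3, 1, 0, 0, 3, 1, 0, 1, 0, 0, 0, 0, 1, 0]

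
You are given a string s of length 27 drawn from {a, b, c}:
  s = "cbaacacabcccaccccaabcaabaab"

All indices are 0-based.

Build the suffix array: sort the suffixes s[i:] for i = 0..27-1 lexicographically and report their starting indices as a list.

sorted suffixes:
  #0 SA[0]=24  'aab'
  #1 SA[1]=21  'aabaab'
  #2 SA[2]=17  'aabcaabaab'
  #3 SA[3]=2  'aacacabcccaccccaabcaabaab'
  #4 SA[4]=25  'ab'
  #5 SA[5]=22  'abaab'
  #6 SA[6]=18  'abcaabaab'
  #7 SA[7]=7  'abcccaccccaabcaabaab'
  #8 SA[8]=5  'acabcccaccccaabcaabaab'
  #9 SA[9]=3  'acacabcccaccccaabcaabaab'
  #10 SA[10]=12  'accccaabcaabaab'
  #11 SA[11]=26  'b'
  #12 SA[12]=23  'baab'
  #13 SA[13]=1  'baacacabcccaccccaabcaabaab'
  #14 SA[14]=19  'bcaabaab'
  #15 SA[15]=8  'bcccaccccaabcaabaab'
  #16 SA[16]=20  'caabaab'
  #17 SA[17]=16  'caabcaabaab'
  #18 SA[18]=6  'cabcccaccccaabcaabaab'
  #19 SA[19]=4  'cacabcccaccccaabcaabaab'
  #20 SA[20]=11  'caccccaabcaabaab'
  #21 SA[21]=0  'cbaacacabcccaccccaabcaabaab'
  #22 SA[22]=15  'ccaabcaabaab'
  #23 SA[23]=10  'ccaccccaabcaabaab'
  #24 SA[24]=14  'cccaabcaabaab'
  #25 SA[25]=9  'cccaccccaabcaabaab'
  #26 SA[26]=13  'ccccaabcaabaab'

[24, 21, 17, 2, 25, 22, 18, 7, 5, 3, 12, 26, 23, 1, 19, 8, 20, 16, 6, 4, 11, 0, 15, 10, 14, 9, 13]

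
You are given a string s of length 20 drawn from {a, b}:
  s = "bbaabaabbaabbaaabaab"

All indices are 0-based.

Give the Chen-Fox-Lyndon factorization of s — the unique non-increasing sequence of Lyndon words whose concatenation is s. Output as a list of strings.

["b", "b", "aabaabbaabb", "aaabaab"]

emit factor 1: 'b' (i=0, period=1)
emit factor 2: 'b' (i=1, period=1)
emit factor 3: 'aabaabbaabb' (i=2, period=11)
emit factor 4: 'aaabaab' (i=13, period=7)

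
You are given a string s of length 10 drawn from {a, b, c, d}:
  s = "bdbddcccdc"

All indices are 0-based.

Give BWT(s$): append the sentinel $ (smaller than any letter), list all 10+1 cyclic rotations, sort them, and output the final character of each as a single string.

rank  rotation     last
    0  $bdbddcccdc  c
    1  bdbddcccdc$  $
    2  bddcccdc$bd  d
    3  c$bdbddcccd  d
    4  cccdc$bdbdd  d
    5  ccdc$bdbddc  c
    6  cdc$bdbddcc  c
    7  dbddcccdc$b  b
    8  dc$bdbddccc  c
    9  dcccdc$bdbd  d
   10  ddcccdc$bdb  b

c$dddccbcdb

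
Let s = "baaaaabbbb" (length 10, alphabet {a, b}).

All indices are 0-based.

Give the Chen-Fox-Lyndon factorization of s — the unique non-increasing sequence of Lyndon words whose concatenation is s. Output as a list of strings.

emit factor 1: 'b' (i=0, period=1)
emit factor 2: 'aaaaabbbb' (i=1, period=9)

["b", "aaaaabbbb"]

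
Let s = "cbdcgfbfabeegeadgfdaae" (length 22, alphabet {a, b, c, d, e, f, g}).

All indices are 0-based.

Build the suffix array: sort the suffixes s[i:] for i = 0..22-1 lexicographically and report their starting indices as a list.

rank | idx | suffix
   0 |  19 | aae
   1 |   8 | abeegeadgfdaae
   2 |  14 | adgfdaae
   3 |  20 | ae
   4 |   1 | bdcgfbfabeegeadgfdaae
   5 |   9 | beegeadgfdaae
   6 |   6 | bfabeegeadgfdaae
   7 |   0 | cbdcgfbfabeegeadgfdaae
   8 |   3 | cgfbfabeegeadgfdaae
   9 |  18 | daae
  10 |   2 | dcgfbfabeegeadgfdaae
  11 |  15 | dgfdaae
  12 |  21 | e
  13 |  13 | eadgfdaae
  14 |  10 | eegeadgfdaae
  15 |  11 | egeadgfdaae
  16 |   7 | fabeegeadgfdaae
  17 |   5 | fbfabeegeadgfdaae
  18 |  17 | fdaae
  19 |  12 | geadgfdaae
  20 |   4 | gfbfabeegeadgfdaae
  21 |  16 | gfdaae

[19, 8, 14, 20, 1, 9, 6, 0, 3, 18, 2, 15, 21, 13, 10, 11, 7, 5, 17, 12, 4, 16]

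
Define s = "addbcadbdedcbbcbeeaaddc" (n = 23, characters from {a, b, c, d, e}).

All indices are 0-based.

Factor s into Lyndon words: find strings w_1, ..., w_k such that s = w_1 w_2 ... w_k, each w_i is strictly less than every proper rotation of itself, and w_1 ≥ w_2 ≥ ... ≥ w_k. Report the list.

["addbc", "adbdedcbbcbee", "aaddc"]

emit factor 1: 'addbc' (i=0, period=5)
emit factor 2: 'adbdedcbbcbee' (i=5, period=13)
emit factor 3: 'aaddc' (i=18, period=5)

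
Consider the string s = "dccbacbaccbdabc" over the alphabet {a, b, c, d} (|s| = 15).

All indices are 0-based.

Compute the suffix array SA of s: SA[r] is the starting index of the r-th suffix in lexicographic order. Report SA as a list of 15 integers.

rank | idx | suffix
   0 |  12 | abc
   1 |   4 | acbaccbdabc
   2 |   7 | accbdabc
   3 |   3 | bacbaccbdabc
   4 |   6 | baccbdabc
   5 |  13 | bc
   6 |  10 | bdabc
   7 |  14 | c
   8 |   2 | cbacbaccbdabc
   9 |   5 | cbaccbdabc
  10 |   9 | cbdabc
  11 |   1 | ccbacbaccbdabc
  12 |   8 | ccbdabc
  13 |  11 | dabc
  14 |   0 | dccbacbaccbdabc

[12, 4, 7, 3, 6, 13, 10, 14, 2, 5, 9, 1, 8, 11, 0]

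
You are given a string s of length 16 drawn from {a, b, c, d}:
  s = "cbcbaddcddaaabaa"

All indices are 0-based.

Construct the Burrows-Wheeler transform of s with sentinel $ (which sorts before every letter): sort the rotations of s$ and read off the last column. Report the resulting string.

aabdaabaccb$dddca

rank  rotation           last
    0  $cbcbaddcddaaabaa  a
    1  a$cbcbaddcddaaaba  a
    2  aa$cbcbaddcddaaab  b
    3  aaabaa$cbcbaddcdd  d
    4  aabaa$cbcbaddcdda  a
    5  abaa$cbcbaddcddaa  a
    6  addcddaaabaa$cbcb  b
    7  baa$cbcbaddcddaaa  a
    8  baddcddaaabaa$cbc  c
    9  bcbaddcddaaabaa$c  c
   10  cbaddcddaaabaa$cb  b
   11  cbcbaddcddaaabaa$  $
   12  cddaaabaa$cbcbadd  d
   13  daaabaa$cbcbaddcd  d
   14  dcddaaabaa$cbcbad  d
   15  ddaaabaa$cbcbaddc  c
   16  ddcddaaabaa$cbcba  a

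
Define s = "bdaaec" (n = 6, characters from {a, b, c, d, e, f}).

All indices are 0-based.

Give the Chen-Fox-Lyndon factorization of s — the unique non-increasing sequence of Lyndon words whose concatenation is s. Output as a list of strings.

["bd", "aaec"]

emit factor 1: 'bd' (i=0, period=2)
emit factor 2: 'aaec' (i=2, period=4)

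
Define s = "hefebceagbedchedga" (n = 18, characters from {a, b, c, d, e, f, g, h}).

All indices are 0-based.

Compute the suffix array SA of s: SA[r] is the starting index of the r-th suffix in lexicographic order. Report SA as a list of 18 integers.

[17, 7, 4, 9, 5, 12, 11, 15, 6, 3, 10, 14, 1, 2, 16, 8, 13, 0]

rank | idx | suffix
   0 |  17 | a
   1 |   7 | agbedchedga
   2 |   4 | bceagbedchedga
   3 |   9 | bedchedga
   4 |   5 | ceagbedchedga
   5 |  12 | chedga
   6 |  11 | dchedga
   7 |  15 | dga
   8 |   6 | eagbedchedga
   9 |   3 | ebceagbedchedga
  10 |  10 | edchedga
  11 |  14 | edga
  12 |   1 | efebceagbedchedga
  13 |   2 | febceagbedchedga
  14 |  16 | ga
  15 |   8 | gbedchedga
  16 |  13 | hedga
  17 |   0 | hefebceagbedchedga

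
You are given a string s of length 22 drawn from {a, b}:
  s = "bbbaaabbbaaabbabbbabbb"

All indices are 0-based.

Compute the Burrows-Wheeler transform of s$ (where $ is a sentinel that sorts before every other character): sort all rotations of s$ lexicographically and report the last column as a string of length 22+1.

bbbaaababbbbbbbbbbaaa$a

rank  rotation                 last
    0  $bbbaaabbbaaabbabbbabbb  b
    1  aaabbabbbabbb$bbbaaabbb  b
    2  aaabbbaaabbabbbabbb$bbb  b
    3  aabbabbbabbb$bbbaaabbba  a
    4  aabbbaaabbabbbabbb$bbba  a
    5  abbabbbabbb$bbbaaabbbaa  a
    6  abbb$bbbaaabbbaaabbabbb  b
    7  abbbaaabbabbbabbb$bbbaa  a
    8  abbbabbb$bbbaaabbbaaabb  b
    9  b$bbbaaabbbaaabbabbbabb  b
   10  baaabbabbbabbb$bbbaaabb  b
   11  baaabbbaaabbabbbabbb$bb  b
   12  babbb$bbbaaabbbaaabbabb  b
   13  babbbabbb$bbbaaabbbaaab  b
   14  bb$bbbaaabbbaaabbabbbab  b
   15  bbaaabbabbbabbb$bbbaaab  b
   16  bbaaabbbaaabbabbbabbb$b  b
   17  bbabbb$bbbaaabbbaaabbab  b
   18  bbabbbabbb$bbbaaabbbaaa  a
   19  bbb$bbbaaabbbaaabbabbba  a
   20  bbbaaabbabbbabbb$bbbaaa  a
   21  bbbaaabbbaaabbabbbabbb$  $
   22  bbbabbb$bbbaaabbbaaabba  a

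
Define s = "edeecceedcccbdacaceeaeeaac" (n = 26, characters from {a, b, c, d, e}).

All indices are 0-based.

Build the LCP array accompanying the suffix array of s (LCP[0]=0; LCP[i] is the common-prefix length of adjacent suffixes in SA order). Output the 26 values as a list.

[0, 1, 2, 2, 1, 0, 0, 1, 1, 1, 2, 2, 1, 3, 0, 1, 1, 0, 2, 1, 1, 2, 1, 3, 2, 2]

rank | idx | suffix
   0 |  23 | aac
   1 |  24 | ac
   2 |  14 | acaceeaeeaac
   3 |  16 | aceeaeeaac
   4 |  20 | aeeaac
   5 |  12 | bdacaceeaeeaac
   6 |  25 | c
   7 |  15 | caceeaeeaac
   8 |  11 | cbdacaceeaeeaac
   9 |  10 | ccbdacaceeaeeaac
  10 |   9 | cccbdacaceeaeeaac
  11 |   4 | cceedcccbdacaceeaeeaac
  12 |  17 | ceeaeeaac
  13 |   5 | ceedcccbdacaceeaeeaac
  14 |  13 | dacaceeaeeaac
  15 |   8 | dcccbdacaceeaeeaac
  16 |   1 | deecceedcccbdacaceeaeeaac
  17 |  22 | eaac
  18 |  19 | eaeeaac
  19 |   3 | ecceedcccbdacaceeaeeaac
  20 |   7 | edcccbdacaceeaeeaac
  21 |   0 | edeecceedcccbdacaceeaeeaac
  22 |  21 | eeaac
  23 |  18 | eeaeeaac
  24 |   2 | eecceedcccbdacaceeaeeaac
  25 |   6 | eedcccbdacaceeaeeaac

SA = [23, 24, 14, 16, 20, 12, 25, 15, 11, 10, 9, 4, 17, 5, 13, 8, 1, 22, 19, 3, 7, 0, 21, 18, 2, 6]
i: (SA[i-1],SA[i]) lcp shared
  1: (23,24) 1 'a'
  2: (24,14) 2 'ac'
  3: (14,16) 2 'ac'
  4: (16,20) 1 'a'
  5: (20,12) 0 ''
  6: (12,25) 0 ''
  7: (25,15) 1 'c'
  8: (15,11) 1 'c'
  9: (11,10) 1 'c'
  10: (10,9) 2 'cc'
  11: (9,4) 2 'cc'
  12: (4,17) 1 'c'
  13: (17,5) 3 'cee'
  14: (5,13) 0 ''
  15: (13,8) 1 'd'
  16: (8,1) 1 'd'
  17: (1,22) 0 ''
  18: (22,19) 2 'ea'
  19: (19,3) 1 'e'
  20: (3,7) 1 'e'
  21: (7,0) 2 'ed'
  22: (0,21) 1 'e'
  23: (21,18) 3 'eea'
  24: (18,2) 2 'ee'
  25: (2,6) 2 'ee'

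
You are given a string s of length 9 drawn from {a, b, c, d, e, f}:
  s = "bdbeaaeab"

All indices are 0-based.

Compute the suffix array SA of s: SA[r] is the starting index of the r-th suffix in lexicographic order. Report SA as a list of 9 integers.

[4, 7, 5, 8, 0, 2, 1, 3, 6]

rank | idx | suffix
   0 |   4 | aaeab
   1 |   7 | ab
   2 |   5 | aeab
   3 |   8 | b
   4 |   0 | bdbeaaeab
   5 |   2 | beaaeab
   6 |   1 | dbeaaeab
   7 |   3 | eaaeab
   8 |   6 | eab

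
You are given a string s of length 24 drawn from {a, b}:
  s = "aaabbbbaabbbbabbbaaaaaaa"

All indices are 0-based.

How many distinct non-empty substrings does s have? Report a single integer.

224

sorted suffixes:
  #0 SA[0]=23  'a'
  #1 SA[1]=22  'aa'
  #2 SA[2]=21  'aaa'
  #3 SA[3]=20  'aaaa'
  #4 SA[4]=19  'aaaaa'
  #5 SA[5]=18  'aaaaaa'
  #6 SA[6]=17  'aaaaaaa'
  #7 SA[7]=0  'aaabbbbaabbbbabbbaaaaaaa'
  #8 SA[8]=1  'aabbbbaabbbbabbbaaaaaaa'
  #9 SA[9]=7  'aabbbbabbbaaaaaaa'
  #10 SA[10]=13  'abbbaaaaaaa'
  #11 SA[11]=2  'abbbbaabbbbabbbaaaaaaa'
  #12 SA[12]=8  'abbbbabbbaaaaaaa'
  #13 SA[13]=16  'baaaaaaa'
  #14 SA[14]=6  'baabbbbabbbaaaaaaa'
  #15 SA[15]=12  'babbbaaaaaaa'
  #16 SA[16]=15  'bbaaaaaaa'
  #17 SA[17]=5  'bbaabbbbabbbaaaaaaa'
  #18 SA[18]=11  'bbabbbaaaaaaa'
  #19 SA[19]=14  'bbbaaaaaaa'
  #20 SA[20]=4  'bbbaabbbbabbbaaaaaaa'
  #21 SA[21]=10  'bbbabbbaaaaaaa'
  #22 SA[22]=3  'bbbbaabbbbabbbaaaaaaa'
  #23 SA[23]=9  'bbbbabbbaaaaaaa'

SA = [23, 22, 21, 20, 19, 18, 17, 0, 1, 7, 13, 2, 8, 16, 6, 12, 15, 5, 11, 14, 4, 10, 3, 9]
rank  pair      lcp
   1  s[23:],s[22:]  1  'a'
   2  s[22:],s[21:]  2  'aa'
   3  s[21:],s[20:]  3  'aaa'
   4  s[20:],s[19:]  4  'aaaa'
   5  s[19:],s[18:]  5  'aaaaa'
   6  s[18:],s[17:]  6  'aaaaaa'
   7  s[17:],s[0:]  3  'aaa'
   8  s[0:],s[1:]  2  'aa'
   9  s[1:],s[7:]  7  'aabbbba'
  10  s[7:],s[13:]  1  'a'
  11  s[13:],s[2:]  4  'abbb'
  12  s[2:],s[8:]  6  'abbbba'
  13  s[8:],s[16:]  0  ''
  14  s[16:],s[6:]  3  'baa'
  15  s[6:],s[12:]  2  'ba'
  16  s[12:],s[15:]  1  'b'
  17  s[15:],s[5:]  4  'bbaa'
  18  s[5:],s[11:]  3  'bba'
  19  s[11:],s[14:]  2  'bb'
  20  s[14:],s[4:]  5  'bbbaa'
  21  s[4:],s[10:]  4  'bbba'
  22  s[10:],s[3:]  3  'bbb'
  23  s[3:],s[9:]  5  'bbbba'

n(n+1)/2 = 24·25/2 = 300
Σ LCP = 0 + 1 + 2 + 3 + 4 + 5 + 6 + 3 + 2 + 7 + 1 + 4 + 6 + 0 + 3 + 2 + 1 + 4 + 3 + 2 + 5 + 4 + 3 + 5 = 76
distinct = 300 − 76 = 224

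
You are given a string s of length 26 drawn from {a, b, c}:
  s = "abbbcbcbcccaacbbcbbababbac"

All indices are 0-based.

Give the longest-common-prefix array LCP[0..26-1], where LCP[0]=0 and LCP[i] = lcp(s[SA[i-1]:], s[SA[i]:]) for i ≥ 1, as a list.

rank | idx | suffix
   0 |  11 | aacbbcbbababbac
   1 |  19 | ababbac
   2 |  21 | abbac
   3 |   0 | abbbcbcbcccaacbbcbbababbac
   4 |  24 | ac
   5 |  12 | acbbcbbababbac
   6 |  18 | bababbac
   7 |  20 | babbac
   8 |  23 | bac
   9 |  17 | bbababbac
  10 |  22 | bbac
  11 |   1 | bbbcbcbcccaacbbcbbababbac
  12 |  14 | bbcbbababbac
  13 |   2 | bbcbcbcccaacbbcbbababbac
  14 |  15 | bcbbababbac
  15 |   3 | bcbcbcccaacbbcbbababbac
  16 |   5 | bcbcccaacbbcbbababbac
  17 |   7 | bcccaacbbcbbababbac
  18 |  25 | c
  19 |  10 | caacbbcbbababbac
  20 |  16 | cbbababbac
  21 |  13 | cbbcbbababbac
  22 |   4 | cbcbcccaacbbcbbababbac
  23 |   6 | cbcccaacbbcbbababbac
  24 |   9 | ccaacbbcbbababbac
  25 |   8 | cccaacbbcbbababbac

SA = [11, 19, 21, 0, 24, 12, 18, 20, 23, 17, 22, 1, 14, 2, 15, 3, 5, 7, 25, 10, 16, 13, 4, 6, 9, 8]
i: (SA[i-1],SA[i]) lcp shared
  1: (11,19) 1 'a'
  2: (19,21) 2 'ab'
  3: (21,0) 3 'abb'
  4: (0,24) 1 'a'
  5: (24,12) 2 'ac'
  6: (12,18) 0 ''
  7: (18,20) 3 'bab'
  8: (20,23) 2 'ba'
  9: (23,17) 1 'b'
  10: (17,22) 3 'bba'
  11: (22,1) 2 'bb'
  12: (1,14) 2 'bb'
  13: (14,2) 4 'bbcb'
  14: (2,15) 1 'b'
  15: (15,3) 3 'bcb'
  16: (3,5) 4 'bcbc'
  17: (5,7) 2 'bc'
  18: (7,25) 0 ''
  19: (25,10) 1 'c'
  20: (10,16) 1 'c'
  21: (16,13) 3 'cbb'
  22: (13,4) 2 'cb'
  23: (4,6) 3 'cbc'
  24: (6,9) 1 'c'
  25: (9,8) 2 'cc'

[0, 1, 2, 3, 1, 2, 0, 3, 2, 1, 3, 2, 2, 4, 1, 3, 4, 2, 0, 1, 1, 3, 2, 3, 1, 2]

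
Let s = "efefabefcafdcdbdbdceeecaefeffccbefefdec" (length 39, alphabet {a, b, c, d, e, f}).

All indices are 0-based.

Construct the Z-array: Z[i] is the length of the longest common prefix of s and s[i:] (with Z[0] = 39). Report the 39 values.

[39, 0, 2, 0, 0, 0, 2, 0, 0, 0, 0, 0, 0, 0, 0, 0, 0, 0, 0, 1, 1, 1, 0, 0, 4, 0, 2, 0, 0, 0, 0, 0, 4, 0, 2, 0, 0, 1, 0]

Z[0]=39
i=1: outside box; Z[1]=0
i=2: outside box; Z[2]=2 grow→box=[2,4)
i=3: min(r-i=1, Z[1]=0)=0; Z[3]=0
i=4: outside box; Z[4]=0
i=5: outside box; Z[5]=0
i=6: outside box; Z[6]=2 grow→box=[6,8)
i=7: min(r-i=1, Z[1]=0)=0; Z[7]=0
i=8: outside box; Z[8]=0
i=9: outside box; Z[9]=0
i=10: outside box; Z[10]=0
i=11: outside box; Z[11]=0
i=12: outside box; Z[12]=0
i=13: outside box; Z[13]=0
i=14: outside box; Z[14]=0
i=15: outside box; Z[15]=0
i=16: outside box; Z[16]=0
i=17: outside box; Z[17]=0
i=18: outside box; Z[18]=0
i=19: outside box; Z[19]=1 grow→box=[19,20)
i=20: outside box; Z[20]=1 grow→box=[20,21)
i=21: outside box; Z[21]=1 grow→box=[21,22)
i=22: outside box; Z[22]=0
i=23: outside box; Z[23]=0
i=24: outside box; Z[24]=4 grow→box=[24,28)
i=25: min(r-i=3, Z[1]=0)=0; Z[25]=0
i=26: min(r-i=2, Z[2]=2)=2; Z[26]=2
i=27: min(r-i=1, Z[3]=0)=0; Z[27]=0
i=28: outside box; Z[28]=0
i=29: outside box; Z[29]=0
i=30: outside box; Z[30]=0
i=31: outside box; Z[31]=0
i=32: outside box; Z[32]=4 grow→box=[32,36)
i=33: min(r-i=3, Z[1]=0)=0; Z[33]=0
i=34: min(r-i=2, Z[2]=2)=2; Z[34]=2
i=35: min(r-i=1, Z[3]=0)=0; Z[35]=0
i=36: outside box; Z[36]=0
i=37: outside box; Z[37]=1 grow→box=[37,38)
i=38: outside box; Z[38]=0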